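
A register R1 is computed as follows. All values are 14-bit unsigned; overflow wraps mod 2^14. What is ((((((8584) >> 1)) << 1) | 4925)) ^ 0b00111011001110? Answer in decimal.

8584 = 10000110001000
→ >> 1 → 01000011000100 = 4292
→ << 1 (mod 2^14) → 10000110001000 = 8584
4925 = 01001100111101
→ | → 11001110111101 = 13245
0b00111011001110 = 00111011001110
→ ^ → 11110101110011 = 15731

15731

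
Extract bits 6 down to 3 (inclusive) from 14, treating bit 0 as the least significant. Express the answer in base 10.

v = 00000001110
Shift right by 3: 00000001
Mask low 4 bits: 0001 = 1

1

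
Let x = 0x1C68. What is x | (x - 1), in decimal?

x = 1110001101000 = 7272
x - 1 = 1110001100111
OR    = 1110001101111 = 7279
(x | (x - 1) sets all bits below the lowest set bit.)

7279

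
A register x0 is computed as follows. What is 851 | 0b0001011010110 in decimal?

983

851 = 1101010011
b = 1011010110
 OR → 1111010111 = 983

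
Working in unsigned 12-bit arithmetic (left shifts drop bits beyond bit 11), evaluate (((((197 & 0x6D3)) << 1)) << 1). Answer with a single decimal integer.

772

197 = 000011000101
0x6D3 = 011011010011
→ & → 000011000001 = 193
→ << 1 (mod 2^12) → 000110000010 = 386
→ << 1 (mod 2^12) → 001100000100 = 772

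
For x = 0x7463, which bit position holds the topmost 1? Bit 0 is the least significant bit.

14

0x7463 = 111010001100011
The topmost 1 is at position 14 (since 2^14 = 16384 ≤ 29795 < 32768).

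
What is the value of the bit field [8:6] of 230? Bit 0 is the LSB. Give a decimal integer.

3

v = 00011100110
Shift right by 6: 00011
Mask low 3 bits: 011 = 3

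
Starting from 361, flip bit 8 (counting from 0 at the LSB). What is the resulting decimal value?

x = 101101001
bit 8 is currently 1; toggle it via x ^ (1 << 8) = x ^ 256
→ 001101001 = 105

105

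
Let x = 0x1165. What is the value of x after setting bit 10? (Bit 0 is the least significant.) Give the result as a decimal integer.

5477

x = 01000101100101
bit 10 is currently 0; set it via x | (1 << 10) = x | 1024
→ 01010101100101 = 5477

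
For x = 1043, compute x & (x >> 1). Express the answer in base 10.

x = 10000010011 = 1043
x>>1 = 01000001001
AND  = 00000000001 = 1
(x & (x >> 1) has a 1 wherever x has two consecutive 1 bits.)

1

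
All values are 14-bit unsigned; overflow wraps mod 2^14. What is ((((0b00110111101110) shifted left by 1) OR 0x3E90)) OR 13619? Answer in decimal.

0b00110111101110 = 00110111101110
→ shifted left by 1 (mod 2^14) → 01101111011100 = 7132
0x3E90 = 11111010010000
→ OR → 11111111011100 = 16348
13619 = 11010100110011
→ OR → 11111111111111 = 16383

16383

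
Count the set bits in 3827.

3827 = 111011110011
Count the 1s: 1 + 1 + 1 + 1 + 1 + 1 + 1 + 1 + 1 = 9

9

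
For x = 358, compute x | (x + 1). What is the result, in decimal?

359

x = 101100110 = 358
x + 1 = 101100111
OR    = 101100111 = 359
(x | (x + 1) sets the lowest cleared bit.)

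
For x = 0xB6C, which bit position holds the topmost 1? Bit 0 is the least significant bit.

0xB6C = 101101101100
The topmost 1 is at position 11 (since 2^11 = 2048 ≤ 2924 < 4096).

11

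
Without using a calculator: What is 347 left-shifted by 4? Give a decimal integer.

347 = 0000101011011
shift left by 4 → 1010110110000 = 5552
(equivalently, 347 × 2^4 = 347 × 16)

5552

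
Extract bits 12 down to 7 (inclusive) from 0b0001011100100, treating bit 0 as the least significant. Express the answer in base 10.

v = 0001011100100
Shift right by 7: 000101
Mask low 6 bits: 000101 = 5

5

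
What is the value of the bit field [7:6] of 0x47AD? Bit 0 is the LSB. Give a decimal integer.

2

v = 100011110101101
Shift right by 6: 100011110
Mask low 2 bits: 10 = 2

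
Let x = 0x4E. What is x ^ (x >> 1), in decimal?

105

x = 1001110 = 78
x>>1 = 0100111
XOR  = 1101001 = 105
(x ^ (x >> 1) gives the standard binary-reflected Gray code of x.)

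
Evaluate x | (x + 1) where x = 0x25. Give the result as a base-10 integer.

x = 100101 = 37
x + 1 = 100110
OR    = 100111 = 39
(x | (x + 1) sets the lowest cleared bit.)

39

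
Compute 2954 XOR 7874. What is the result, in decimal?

5448

2954 = 0101110001010
7874 = 1111011000010
XOR → 1010101001000 = 5448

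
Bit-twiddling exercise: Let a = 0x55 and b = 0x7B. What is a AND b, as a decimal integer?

0x55 = 1010101
0x7B = 1111011
AND → 1010001 = 81

81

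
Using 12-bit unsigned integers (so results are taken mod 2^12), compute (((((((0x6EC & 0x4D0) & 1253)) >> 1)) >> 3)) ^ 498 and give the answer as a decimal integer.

0x6EC = 011011101100
0x4D0 = 010011010000
→ & → 010011000000 = 1216
1253 = 010011100101
→ & → 010011000000 = 1216
→ >> 1 → 001001100000 = 608
→ >> 3 → 000001001100 = 76
498 = 000111110010
→ ^ → 000110111110 = 446

446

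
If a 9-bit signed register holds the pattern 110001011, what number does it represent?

-117

pattern = 110001011 (MSB is 1 ⇒ negative)
Invert: 001110100, add 1 → 001110101 = 117, so the value is -117.
(Equivalently: 395 - 2^9 = 395 - 512 = -117.)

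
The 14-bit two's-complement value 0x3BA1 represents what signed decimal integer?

pattern = 11101110100001 (MSB is 1 ⇒ negative)
Invert: 00010001011110, add 1 → 00010001011111 = 1119, so the value is -1119.
(Equivalently: 15265 - 2^14 = 15265 - 16384 = -1119.)

-1119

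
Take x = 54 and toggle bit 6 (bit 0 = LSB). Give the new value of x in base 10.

118

x = 00000110110
bit 6 is currently 0; toggle it via x ^ (1 << 6) = x ^ 64
→ 00001110110 = 118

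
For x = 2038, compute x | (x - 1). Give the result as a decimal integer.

x = 11111110110 = 2038
x - 1 = 11111110101
OR    = 11111110111 = 2039
(x | (x - 1) sets all bits below the lowest set bit.)

2039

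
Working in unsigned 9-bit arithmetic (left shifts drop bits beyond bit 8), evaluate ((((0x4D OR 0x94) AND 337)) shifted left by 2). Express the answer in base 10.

324

0x4D = 001001101
0x94 = 010010100
→ OR → 011011101 = 221
337 = 101010001
→ AND → 001010001 = 81
→ shifted left by 2 (mod 2^9) → 101000100 = 324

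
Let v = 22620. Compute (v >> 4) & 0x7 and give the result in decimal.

5

v = 101100001011100
Shift right by 4: 10110000101
Mask low 3 bits: 101 = 5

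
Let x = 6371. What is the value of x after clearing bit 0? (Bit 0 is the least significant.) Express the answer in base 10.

6370

x = 01100011100011
bit 0 is currently 1; clear it via x & ~(1 << 0) = x & ~1
→ 01100011100010 = 6370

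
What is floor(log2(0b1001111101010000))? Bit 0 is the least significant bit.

15

0b1001111101010000 = 1001111101010000
The topmost 1 is at position 15 (since 2^15 = 32768 ≤ 40784 < 65536).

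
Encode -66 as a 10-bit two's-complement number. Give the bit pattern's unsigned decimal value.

958

66 in 10 bits: 0001000010
Invert: 1110111101
Add 1:  1110111110 = 958
(Check: 2^10 - 66 = 1024 - 66 = 958.)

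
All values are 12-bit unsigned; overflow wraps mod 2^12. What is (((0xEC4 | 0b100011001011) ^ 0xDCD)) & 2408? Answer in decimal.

256

0xEC4 = 111011000100
0b100011001011 = 100011001011
→ | → 111011001111 = 3791
0xDCD = 110111001101
→ ^ → 001100000010 = 770
2408 = 100101101000
→ & → 000100000000 = 256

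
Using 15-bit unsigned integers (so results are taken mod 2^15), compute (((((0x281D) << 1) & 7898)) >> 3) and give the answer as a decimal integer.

0x281D = 010100000011101
→ << 1 (mod 2^15) → 101000000111010 = 20538
7898 = 001111011011010
→ & → 001000000011010 = 4122
→ >> 3 → 000001000000011 = 515

515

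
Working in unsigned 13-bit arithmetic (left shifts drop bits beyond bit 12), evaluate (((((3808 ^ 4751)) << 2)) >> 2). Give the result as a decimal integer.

3808 = 0111011100000
4751 = 1001010001111
→ ^ → 1110001101111 = 7279
→ << 2 (mod 2^13) → 1000110111100 = 4540
→ >> 2 → 0010001101111 = 1135

1135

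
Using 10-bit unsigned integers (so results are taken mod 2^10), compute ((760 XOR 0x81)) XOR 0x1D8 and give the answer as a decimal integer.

929

760 = 1011111000
0x81 = 0010000001
→ XOR → 1001111001 = 633
0x1D8 = 0111011000
→ XOR → 1110100001 = 929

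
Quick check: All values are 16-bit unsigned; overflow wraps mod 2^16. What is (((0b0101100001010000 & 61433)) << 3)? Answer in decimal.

17024

0b0101100001010000 = 0101100001010000
61433 = 1110111111111001
→ & → 0100100001010000 = 18512
→ << 3 (mod 2^16) → 0100001010000000 = 17024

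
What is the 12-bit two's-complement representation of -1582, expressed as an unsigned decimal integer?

2514

1582 in 12 bits: 011000101110
Invert: 100111010001
Add 1:  100111010010 = 2514
(Check: 2^12 - 1582 = 4096 - 1582 = 2514.)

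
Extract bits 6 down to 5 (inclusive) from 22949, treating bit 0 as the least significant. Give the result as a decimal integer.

1

v = 101100110100101
Shift right by 5: 1011001101
Mask low 2 bits: 01 = 1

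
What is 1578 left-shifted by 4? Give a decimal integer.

25248

1578 = 000011000101010
shift left by 4 → 110001010100000 = 25248
(equivalently, 1578 × 2^4 = 1578 × 16)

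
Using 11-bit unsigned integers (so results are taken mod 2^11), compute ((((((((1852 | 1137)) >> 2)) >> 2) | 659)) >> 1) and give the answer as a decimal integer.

1852 = 11100111100
1137 = 10001110001
→ | → 11101111101 = 1917
→ >> 2 → 00111011111 = 479
→ >> 2 → 00001110111 = 119
659 = 01010010011
→ | → 01011110111 = 759
→ >> 1 → 00101111011 = 379

379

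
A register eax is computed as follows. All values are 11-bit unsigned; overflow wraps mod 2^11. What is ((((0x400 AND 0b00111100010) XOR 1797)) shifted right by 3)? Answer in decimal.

0x400 = 10000000000
0b00111100010 = 00111100010
→ AND → 00000000000 = 0
1797 = 11100000101
→ XOR → 11100000101 = 1797
→ shifted right by 3 → 00011100000 = 224

224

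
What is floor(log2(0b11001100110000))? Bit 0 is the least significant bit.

0b11001100110000 = 11001100110000
The topmost 1 is at position 13 (since 2^13 = 8192 ≤ 13104 < 16384).

13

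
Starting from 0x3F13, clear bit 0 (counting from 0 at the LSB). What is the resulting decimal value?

x = 11111100010011
bit 0 is currently 1; clear it via x & ~(1 << 0) = x & ~1
→ 11111100010010 = 16146

16146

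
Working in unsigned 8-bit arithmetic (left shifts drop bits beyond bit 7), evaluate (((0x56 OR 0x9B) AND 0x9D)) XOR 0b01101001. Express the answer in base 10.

0x56 = 01010110
0x9B = 10011011
→ OR → 11011111 = 223
0x9D = 10011101
→ AND → 10011101 = 157
0b01101001 = 01101001
→ XOR → 11110100 = 244

244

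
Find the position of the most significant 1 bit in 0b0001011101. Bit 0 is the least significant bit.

6

0b0001011101 = 1011101
The topmost 1 is at position 6 (since 2^6 = 64 ≤ 93 < 128).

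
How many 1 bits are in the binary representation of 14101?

14101 = 11011100010101
Count the 1s: 1 + 1 + 1 + 1 + 1 + 1 + 1 + 1 = 8

8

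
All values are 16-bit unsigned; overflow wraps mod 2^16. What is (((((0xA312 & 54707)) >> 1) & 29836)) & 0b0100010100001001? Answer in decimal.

16392

0xA312 = 1010001100010010
54707 = 1101010110110011
→ & → 1000000100010010 = 33042
→ >> 1 → 0100000010001001 = 16521
29836 = 0111010010001100
→ & → 0100000010001000 = 16520
0b0100010100001001 = 0100010100001001
→ & → 0100000000001000 = 16392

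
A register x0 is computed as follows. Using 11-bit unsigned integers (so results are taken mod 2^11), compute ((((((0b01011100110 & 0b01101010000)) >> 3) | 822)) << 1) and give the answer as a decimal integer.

1788

0b01011100110 = 01011100110
0b01101010000 = 01101010000
→ & → 01001000000 = 576
→ >> 3 → 00001001000 = 72
822 = 01100110110
→ | → 01101111110 = 894
→ << 1 (mod 2^11) → 11011111100 = 1788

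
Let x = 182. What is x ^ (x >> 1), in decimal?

237

x = 10110110 = 182
x>>1 = 01011011
XOR  = 11101101 = 237
(x ^ (x >> 1) gives the standard binary-reflected Gray code of x.)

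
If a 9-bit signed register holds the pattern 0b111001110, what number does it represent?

pattern = 111001110 (MSB is 1 ⇒ negative)
Invert: 000110001, add 1 → 000110010 = 50, so the value is -50.
(Equivalently: 462 - 2^9 = 462 - 512 = -50.)

-50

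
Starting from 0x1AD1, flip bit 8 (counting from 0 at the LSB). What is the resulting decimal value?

x = 1101011010001
bit 8 is currently 0; toggle it via x ^ (1 << 8) = x ^ 256
→ 1101111010001 = 7121

7121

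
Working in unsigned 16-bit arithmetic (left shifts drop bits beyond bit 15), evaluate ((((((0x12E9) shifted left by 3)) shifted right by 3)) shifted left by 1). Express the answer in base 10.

9682

0x12E9 = 0001001011101001
→ shifted left by 3 (mod 2^16) → 1001011101001000 = 38728
→ shifted right by 3 → 0001001011101001 = 4841
→ shifted left by 1 (mod 2^16) → 0010010111010010 = 9682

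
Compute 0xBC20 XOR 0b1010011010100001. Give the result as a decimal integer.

0xBC20 = 1011110000100000
b = 1010011010100001
XOR → 0001101010000001 = 6785

6785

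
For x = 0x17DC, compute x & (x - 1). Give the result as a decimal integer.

x = 1011111011100 = 6108
x - 1 = 1011111011011
AND   = 1011111011000 = 6104
(x & (x - 1) clears the lowest set bit of x.)

6104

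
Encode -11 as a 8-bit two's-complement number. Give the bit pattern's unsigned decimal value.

245

11 in 8 bits: 00001011
Invert: 11110100
Add 1:  11110101 = 245
(Check: 2^8 - 11 = 256 - 11 = 245.)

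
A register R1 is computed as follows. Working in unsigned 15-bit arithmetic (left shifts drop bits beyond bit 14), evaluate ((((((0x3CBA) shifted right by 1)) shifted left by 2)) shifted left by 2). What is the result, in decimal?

0x3CBA = 011110010111010
→ shifted right by 1 → 001111001011101 = 7773
→ shifted left by 2 (mod 2^15) → 111100101110100 = 31092
→ shifted left by 2 (mod 2^15) → 110010111010000 = 26064

26064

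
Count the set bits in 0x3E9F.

0x3E9F = 11111010011111
Count the 1s: 1 + 1 + 1 + 1 + 1 + 1 + 1 + 1 + 1 + 1 + 1 = 11

11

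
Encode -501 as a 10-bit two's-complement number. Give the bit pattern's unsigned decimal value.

523

501 in 10 bits: 0111110101
Invert: 1000001010
Add 1:  1000001011 = 523
(Check: 2^10 - 501 = 1024 - 501 = 523.)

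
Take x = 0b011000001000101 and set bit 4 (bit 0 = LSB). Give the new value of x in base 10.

x = 011000001000101
bit 4 is currently 0; set it via x | (1 << 4) = x | 16
→ 011000001010101 = 12373

12373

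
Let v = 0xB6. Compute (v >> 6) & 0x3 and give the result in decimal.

2

v = 010110110
Shift right by 6: 010
Mask low 2 bits: 10 = 2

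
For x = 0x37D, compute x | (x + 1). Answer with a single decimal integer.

x = 1101111101 = 893
x + 1 = 1101111110
OR    = 1101111111 = 895
(x | (x + 1) sets the lowest cleared bit.)

895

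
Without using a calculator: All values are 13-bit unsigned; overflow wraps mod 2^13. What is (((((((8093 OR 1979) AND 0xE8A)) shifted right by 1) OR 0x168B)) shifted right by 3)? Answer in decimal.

8093 = 1111110011101
1979 = 0011110111011
→ OR → 1111110111111 = 8127
0xE8A = 0111010001010
→ AND → 0111010001010 = 3722
→ shifted right by 1 → 0011101000101 = 1861
0x168B = 1011010001011
→ OR → 1011111001111 = 6095
→ shifted right by 3 → 0001011111001 = 761

761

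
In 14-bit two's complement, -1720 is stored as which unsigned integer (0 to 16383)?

1720 in 14 bits: 00011010111000
Invert: 11100101000111
Add 1:  11100101001000 = 14664
(Check: 2^14 - 1720 = 16384 - 1720 = 14664.)

14664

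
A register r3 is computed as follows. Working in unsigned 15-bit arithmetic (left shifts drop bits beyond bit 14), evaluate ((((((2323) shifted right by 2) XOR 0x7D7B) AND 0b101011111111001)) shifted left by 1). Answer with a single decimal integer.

2323 = 000100100010011
→ shifted right by 2 → 000001001000100 = 580
0x7D7B = 111110101111011
→ XOR → 111111100111111 = 32575
0b101011111111001 = 101011111111001
→ AND → 101011100111001 = 22329
→ shifted left by 1 (mod 2^15) → 010111001110010 = 11890

11890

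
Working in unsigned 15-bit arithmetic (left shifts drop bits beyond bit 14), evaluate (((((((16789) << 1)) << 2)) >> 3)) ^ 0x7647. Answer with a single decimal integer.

16789 = 100000110010101
→ << 1 (mod 2^15) → 000001100101010 = 810
→ << 2 (mod 2^15) → 000110010101000 = 3240
→ >> 3 → 000000110010101 = 405
0x7647 = 111011001000111
→ ^ → 111011111010010 = 30674

30674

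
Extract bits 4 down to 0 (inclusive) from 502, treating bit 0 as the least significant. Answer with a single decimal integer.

22

v = 111110110
Shift right by 0: 111110110
Mask low 5 bits: 10110 = 22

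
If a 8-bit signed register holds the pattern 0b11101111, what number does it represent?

-17

pattern = 11101111 (MSB is 1 ⇒ negative)
Invert: 00010000, add 1 → 00010001 = 17, so the value is -17.
(Equivalently: 239 - 2^8 = 239 - 256 = -17.)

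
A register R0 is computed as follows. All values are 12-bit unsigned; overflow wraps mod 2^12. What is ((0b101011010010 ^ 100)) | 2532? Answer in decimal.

0b101011010010 = 101011010010
100 = 000001100100
→ ^ → 101010110110 = 2742
2532 = 100111100100
→ | → 101111110110 = 3062

3062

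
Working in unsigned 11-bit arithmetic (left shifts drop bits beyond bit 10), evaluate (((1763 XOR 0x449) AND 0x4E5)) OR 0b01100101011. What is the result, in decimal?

1763 = 11011100011
0x449 = 10001001001
→ XOR → 01010101010 = 682
0x4E5 = 10011100101
→ AND → 00010100000 = 160
0b01100101011 = 01100101011
→ OR → 01110101011 = 939

939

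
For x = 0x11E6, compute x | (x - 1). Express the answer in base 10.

4583

x = 1000111100110 = 4582
x - 1 = 1000111100101
OR    = 1000111100111 = 4583
(x | (x - 1) sets all bits below the lowest set bit.)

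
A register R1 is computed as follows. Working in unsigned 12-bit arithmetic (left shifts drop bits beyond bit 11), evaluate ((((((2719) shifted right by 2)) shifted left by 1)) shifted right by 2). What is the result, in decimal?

339

2719 = 101010011111
→ shifted right by 2 → 001010100111 = 679
→ shifted left by 1 (mod 2^12) → 010101001110 = 1358
→ shifted right by 2 → 000101010011 = 339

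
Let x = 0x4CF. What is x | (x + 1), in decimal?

x = 10011001111 = 1231
x + 1 = 10011010000
OR    = 10011011111 = 1247
(x | (x + 1) sets the lowest cleared bit.)

1247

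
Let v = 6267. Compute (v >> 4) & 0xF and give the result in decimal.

v = 1100001111011
Shift right by 4: 110000111
Mask low 4 bits: 0111 = 7

7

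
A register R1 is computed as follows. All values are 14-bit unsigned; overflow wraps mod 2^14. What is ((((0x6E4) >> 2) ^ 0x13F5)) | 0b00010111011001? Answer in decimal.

6109

0x6E4 = 00011011100100
→ >> 2 → 00000110111001 = 441
0x13F5 = 01001111110101
→ ^ → 01001001001100 = 4684
0b00010111011001 = 00010111011001
→ | → 01011111011101 = 6109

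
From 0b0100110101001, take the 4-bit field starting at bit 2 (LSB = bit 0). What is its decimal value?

v = 0100110101001
Shift right by 2: 01001101010
Mask low 4 bits: 1010 = 10

10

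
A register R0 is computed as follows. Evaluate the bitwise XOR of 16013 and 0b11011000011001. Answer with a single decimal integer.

2196

16013 = 11111010001101
b = 11011000011001
XOR → 00100010010100 = 2196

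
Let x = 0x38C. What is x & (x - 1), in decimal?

x = 1110001100 = 908
x - 1 = 1110001011
AND   = 1110001000 = 904
(x & (x - 1) clears the lowest set bit of x.)

904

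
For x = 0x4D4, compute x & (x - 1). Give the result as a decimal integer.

1232

x = 10011010100 = 1236
x - 1 = 10011010011
AND   = 10011010000 = 1232
(x & (x - 1) clears the lowest set bit of x.)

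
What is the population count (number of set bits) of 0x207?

0x207 = 1000000111
Count the 1s: 1 + 1 + 1 + 1 = 4

4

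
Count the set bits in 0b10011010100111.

n = 10011010100111
Count the 1s: 1 + 1 + 1 + 1 + 1 + 1 + 1 + 1 = 8

8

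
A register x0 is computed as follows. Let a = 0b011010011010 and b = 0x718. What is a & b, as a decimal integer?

1560

a = 11010011010
0x718 = 11100011000
AND → 11000011000 = 1560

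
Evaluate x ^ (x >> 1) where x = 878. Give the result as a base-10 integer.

729

x = 1101101110 = 878
x>>1 = 0110110111
XOR  = 1011011001 = 729
(x ^ (x >> 1) gives the standard binary-reflected Gray code of x.)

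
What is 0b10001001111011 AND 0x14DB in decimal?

91

a = 10001001111011
0x14DB = 01010011011011
AND → 00000001011011 = 91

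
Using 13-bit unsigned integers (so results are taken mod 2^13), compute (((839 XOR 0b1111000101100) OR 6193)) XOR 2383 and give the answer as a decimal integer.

839 = 0001101000111
0b1111000101100 = 1111000101100
→ XOR → 1110101101011 = 7531
6193 = 1100000110001
→ OR → 1110101111011 = 7547
2383 = 0100101001111
→ XOR → 1010000110100 = 5172

5172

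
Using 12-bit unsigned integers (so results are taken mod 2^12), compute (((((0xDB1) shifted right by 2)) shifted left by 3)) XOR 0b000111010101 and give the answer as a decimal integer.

2741

0xDB1 = 110110110001
→ shifted right by 2 → 001101101100 = 876
→ shifted left by 3 (mod 2^12) → 101101100000 = 2912
0b000111010101 = 000111010101
→ XOR → 101010110101 = 2741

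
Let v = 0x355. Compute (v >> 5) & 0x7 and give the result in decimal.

v = 01101010101
Shift right by 5: 011010
Mask low 3 bits: 010 = 2

2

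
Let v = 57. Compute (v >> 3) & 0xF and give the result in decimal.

7

v = 00000000111001
Shift right by 3: 00000000111
Mask low 4 bits: 0111 = 7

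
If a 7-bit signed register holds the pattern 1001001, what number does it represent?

-55

pattern = 1001001 (MSB is 1 ⇒ negative)
Invert: 0110110, add 1 → 0110111 = 55, so the value is -55.
(Equivalently: 73 - 2^7 = 73 - 128 = -55.)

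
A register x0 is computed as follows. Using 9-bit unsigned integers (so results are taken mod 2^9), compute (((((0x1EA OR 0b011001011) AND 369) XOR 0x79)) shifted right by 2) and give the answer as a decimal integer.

0x1EA = 111101010
0b011001011 = 011001011
→ OR → 111101011 = 491
369 = 101110001
→ AND → 101100001 = 353
0x79 = 001111001
→ XOR → 100011000 = 280
→ shifted right by 2 → 001000110 = 70

70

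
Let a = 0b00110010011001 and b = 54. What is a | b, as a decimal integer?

3263

a = 110010011001
54 = 000000110110
 OR → 110010111111 = 3263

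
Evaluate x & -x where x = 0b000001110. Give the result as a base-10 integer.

x = 1110 = 14
-x (two's complement) = …0010
AND   = 0010 = 2
(x & -x isolates the lowest set bit of x.)

2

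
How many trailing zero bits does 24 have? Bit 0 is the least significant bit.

3

24 = 11000
Trailing zeros: 3, so the lowest set bit is bit 3 (value 8).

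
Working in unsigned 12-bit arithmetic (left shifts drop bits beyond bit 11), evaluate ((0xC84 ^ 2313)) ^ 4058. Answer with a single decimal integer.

0xC84 = 110010000100
2313 = 100100001001
→ ^ → 010110001101 = 1421
4058 = 111111011010
→ ^ → 101001010111 = 2647

2647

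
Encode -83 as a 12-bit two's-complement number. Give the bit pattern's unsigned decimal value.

4013

83 in 12 bits: 000001010011
Invert: 111110101100
Add 1:  111110101101 = 4013
(Check: 2^12 - 83 = 4096 - 83 = 4013.)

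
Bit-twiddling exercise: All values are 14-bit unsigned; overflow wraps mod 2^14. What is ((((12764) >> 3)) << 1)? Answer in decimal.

12764 = 11000111011100
→ >> 3 → 00011000111011 = 1595
→ << 1 (mod 2^14) → 00110001110110 = 3190

3190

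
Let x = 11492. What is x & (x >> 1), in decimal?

x = 10110011100100 = 11492
x>>1 = 01011001110010
AND  = 00010001100000 = 1120
(x & (x >> 1) has a 1 wherever x has two consecutive 1 bits.)

1120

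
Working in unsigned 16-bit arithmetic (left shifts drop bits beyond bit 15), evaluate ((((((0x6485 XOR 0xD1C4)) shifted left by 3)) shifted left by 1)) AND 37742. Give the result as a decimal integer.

0x6485 = 0110010010000101
0xD1C4 = 1101000111000100
→ XOR → 1011010101000001 = 46401
→ shifted left by 3 (mod 2^16) → 1010101000001000 = 43528
→ shifted left by 1 (mod 2^16) → 0101010000010000 = 21520
37742 = 1001001101101110
→ AND → 0001000000000000 = 4096

4096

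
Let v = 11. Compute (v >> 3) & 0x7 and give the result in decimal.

v = 00001011
Shift right by 3: 00001
Mask low 3 bits: 001 = 1

1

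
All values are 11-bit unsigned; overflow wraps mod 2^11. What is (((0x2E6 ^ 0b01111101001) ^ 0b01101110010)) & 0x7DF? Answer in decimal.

0x2E6 = 01011100110
0b01111101001 = 01111101001
→ ^ → 00100001111 = 271
0b01101110010 = 01101110010
→ ^ → 01001111101 = 637
0x7DF = 11111011111
→ & → 01001011101 = 605

605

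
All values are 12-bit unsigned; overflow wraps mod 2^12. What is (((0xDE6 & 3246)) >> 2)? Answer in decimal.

0xDE6 = 110111100110
3246 = 110010101110
→ & → 110010100110 = 3238
→ >> 2 → 001100101001 = 809

809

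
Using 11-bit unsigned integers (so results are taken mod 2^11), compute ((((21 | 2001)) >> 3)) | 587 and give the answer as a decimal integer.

763

21 = 00000010101
2001 = 11111010001
→ | → 11111010101 = 2005
→ >> 3 → 00011111010 = 250
587 = 01001001011
→ | → 01011111011 = 763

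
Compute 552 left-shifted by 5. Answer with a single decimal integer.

17664

552 = 000001000101000
shift left by 5 → 100010100000000 = 17664
(equivalently, 552 × 2^5 = 552 × 32)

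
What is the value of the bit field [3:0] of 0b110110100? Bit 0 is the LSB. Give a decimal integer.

v = 110110100
Shift right by 0: 110110100
Mask low 4 bits: 0100 = 4

4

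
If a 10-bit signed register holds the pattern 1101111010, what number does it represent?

-134

pattern = 1101111010 (MSB is 1 ⇒ negative)
Invert: 0010000101, add 1 → 0010000110 = 134, so the value is -134.
(Equivalently: 890 - 2^10 = 890 - 1024 = -134.)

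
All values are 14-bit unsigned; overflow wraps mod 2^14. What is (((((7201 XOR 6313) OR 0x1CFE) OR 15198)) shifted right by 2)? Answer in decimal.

4095

7201 = 01110000100001
6313 = 01100010101001
→ XOR → 00010010001000 = 1160
0x1CFE = 01110011111110
→ OR → 01110011111110 = 7422
15198 = 11101101011110
→ OR → 11111111111110 = 16382
→ shifted right by 2 → 00111111111111 = 4095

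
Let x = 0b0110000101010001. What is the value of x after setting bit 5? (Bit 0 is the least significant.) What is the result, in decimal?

x = 0110000101010001
bit 5 is currently 0; set it via x | (1 << 5) = x | 32
→ 0110000101110001 = 24945

24945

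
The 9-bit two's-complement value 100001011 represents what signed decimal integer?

pattern = 100001011 (MSB is 1 ⇒ negative)
Invert: 011110100, add 1 → 011110101 = 245, so the value is -245.
(Equivalently: 267 - 2^9 = 267 - 512 = -245.)

-245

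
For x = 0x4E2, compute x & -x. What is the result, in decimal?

x = 10011100010 = 1250
-x (two's complement) = …01100011110
AND   = 00000000010 = 2
(x & -x isolates the lowest set bit of x.)

2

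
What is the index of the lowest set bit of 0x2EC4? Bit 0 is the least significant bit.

0x2EC4 = 10111011000100
Trailing zeros: 2, so the lowest set bit is bit 2 (value 4).

2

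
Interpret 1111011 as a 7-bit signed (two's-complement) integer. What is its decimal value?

pattern = 1111011 (MSB is 1 ⇒ negative)
Invert: 0000100, add 1 → 0000101 = 5, so the value is -5.
(Equivalently: 123 - 2^7 = 123 - 128 = -5.)

-5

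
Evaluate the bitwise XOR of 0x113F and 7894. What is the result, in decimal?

4073

0x113F = 1000100111111
7894 = 1111011010110
XOR → 0111111101001 = 4073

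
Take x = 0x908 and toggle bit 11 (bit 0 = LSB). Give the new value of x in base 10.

x = 100100001000
bit 11 is currently 1; toggle it via x ^ (1 << 11) = x ^ 2048
→ 000100001000 = 264

264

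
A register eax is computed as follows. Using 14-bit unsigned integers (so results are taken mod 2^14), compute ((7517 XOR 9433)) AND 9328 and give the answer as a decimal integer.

8192

7517 = 01110101011101
9433 = 10010011011001
→ XOR → 11100110000100 = 14724
9328 = 10010001110000
→ AND → 10000000000000 = 8192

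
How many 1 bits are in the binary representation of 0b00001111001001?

6

n = 1111001001
Count the 1s: 1 + 1 + 1 + 1 + 1 + 1 = 6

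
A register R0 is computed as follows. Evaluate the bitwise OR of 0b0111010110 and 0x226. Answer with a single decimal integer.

a = 0111010110
0x226 = 1000100110
 OR → 1111110110 = 1014

1014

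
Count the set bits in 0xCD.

0xCD = 11001101
Count the 1s: 1 + 1 + 1 + 1 + 1 = 5

5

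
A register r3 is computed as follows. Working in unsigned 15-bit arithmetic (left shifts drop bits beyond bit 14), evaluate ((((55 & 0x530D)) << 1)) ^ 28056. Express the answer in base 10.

28050

55 = 000000000110111
0x530D = 101001100001101
→ & → 000000000000101 = 5
→ << 1 (mod 2^15) → 000000000001010 = 10
28056 = 110110110011000
→ ^ → 110110110010010 = 28050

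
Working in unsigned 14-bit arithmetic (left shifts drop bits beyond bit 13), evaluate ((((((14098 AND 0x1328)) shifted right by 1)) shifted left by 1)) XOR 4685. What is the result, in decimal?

333

14098 = 11011100010010
0x1328 = 01001100101000
→ AND → 01001100000000 = 4864
→ shifted right by 1 → 00100110000000 = 2432
→ shifted left by 1 (mod 2^14) → 01001100000000 = 4864
4685 = 01001001001101
→ XOR → 00000101001101 = 333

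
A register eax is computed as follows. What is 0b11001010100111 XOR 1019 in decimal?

a = 11001010100111
1019 = 00001111111011
XOR → 11000101011100 = 12636

12636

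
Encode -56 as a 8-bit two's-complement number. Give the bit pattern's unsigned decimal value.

56 in 8 bits: 00111000
Invert: 11000111
Add 1:  11001000 = 200
(Check: 2^8 - 56 = 256 - 56 = 200.)

200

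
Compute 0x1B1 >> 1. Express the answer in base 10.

0x1B1 = 110110001
shift right by 1 → 011011000 = 216
(equivalently, floor(433 / 2))

216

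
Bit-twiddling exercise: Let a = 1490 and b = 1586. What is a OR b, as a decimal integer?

1490 = 10111010010
1586 = 11000110010
 OR → 11111110010 = 2034

2034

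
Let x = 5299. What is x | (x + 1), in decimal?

5303

x = 1010010110011 = 5299
x + 1 = 1010010110100
OR    = 1010010110111 = 5303
(x | (x + 1) sets the lowest cleared bit.)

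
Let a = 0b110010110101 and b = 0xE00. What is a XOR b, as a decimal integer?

693

a = 110010110101
0xE00 = 111000000000
XOR → 001010110101 = 693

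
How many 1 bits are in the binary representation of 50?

50 = 110010
Count the 1s: 1 + 1 + 1 = 3

3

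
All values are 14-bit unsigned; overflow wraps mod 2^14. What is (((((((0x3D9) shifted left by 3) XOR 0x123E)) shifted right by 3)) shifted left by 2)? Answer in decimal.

0x3D9 = 00001111011001
→ shifted left by 3 (mod 2^14) → 01111011001000 = 7880
0x123E = 01001000111110
→ XOR → 00110011110110 = 3318
→ shifted right by 3 → 00000110011110 = 414
→ shifted left by 2 (mod 2^14) → 00011001111000 = 1656

1656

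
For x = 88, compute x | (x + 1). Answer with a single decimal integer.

x = 1011000 = 88
x + 1 = 1011001
OR    = 1011001 = 89
(x | (x + 1) sets the lowest cleared bit.)

89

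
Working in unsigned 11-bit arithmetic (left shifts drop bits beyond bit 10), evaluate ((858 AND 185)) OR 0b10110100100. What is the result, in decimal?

1468

858 = 01101011010
185 = 00010111001
→ AND → 00000011000 = 24
0b10110100100 = 10110100100
→ OR → 10110111100 = 1468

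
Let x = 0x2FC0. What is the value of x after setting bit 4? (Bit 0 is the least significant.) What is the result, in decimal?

x = 10111111000000
bit 4 is currently 0; set it via x | (1 << 4) = x | 16
→ 10111111010000 = 12240

12240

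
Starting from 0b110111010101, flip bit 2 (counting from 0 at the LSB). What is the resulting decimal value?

3537

x = 110111010101
bit 2 is currently 1; toggle it via x ^ (1 << 2) = x ^ 4
→ 110111010001 = 3537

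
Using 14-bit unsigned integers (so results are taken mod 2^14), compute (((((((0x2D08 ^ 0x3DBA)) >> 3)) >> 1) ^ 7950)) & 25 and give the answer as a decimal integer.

0x2D08 = 10110100001000
0x3DBA = 11110110111010
→ ^ → 01000010110010 = 4274
→ >> 3 → 00001000010110 = 534
→ >> 1 → 00000100001011 = 267
7950 = 01111100001110
→ ^ → 01111000000101 = 7685
25 = 00000000011001
→ & → 00000000000001 = 1

1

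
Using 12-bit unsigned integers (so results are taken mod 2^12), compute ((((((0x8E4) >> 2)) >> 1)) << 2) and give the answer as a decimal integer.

1136

0x8E4 = 100011100100
→ >> 2 → 001000111001 = 569
→ >> 1 → 000100011100 = 284
→ << 2 (mod 2^12) → 010001110000 = 1136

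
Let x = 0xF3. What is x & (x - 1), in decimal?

242

x = 11110011 = 243
x - 1 = 11110010
AND   = 11110010 = 242
(x & (x - 1) clears the lowest set bit of x.)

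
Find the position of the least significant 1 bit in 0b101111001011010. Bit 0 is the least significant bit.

1

0b101111001011010 = 101111001011010
Trailing zeros: 1, so the lowest set bit is bit 1 (value 2).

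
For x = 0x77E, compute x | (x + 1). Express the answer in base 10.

1919

x = 11101111110 = 1918
x + 1 = 11101111111
OR    = 11101111111 = 1919
(x | (x + 1) sets the lowest cleared bit.)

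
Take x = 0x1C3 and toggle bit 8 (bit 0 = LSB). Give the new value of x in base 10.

195

x = 111000011
bit 8 is currently 1; toggle it via x ^ (1 << 8) = x ^ 256
→ 011000011 = 195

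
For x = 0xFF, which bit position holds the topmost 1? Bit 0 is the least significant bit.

7

0xFF = 11111111
The topmost 1 is at position 7 (since 2^7 = 128 ≤ 255 < 256).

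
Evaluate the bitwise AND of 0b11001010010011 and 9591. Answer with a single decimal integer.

8211

a = 11001010010011
9591 = 10010101110111
AND → 10000000010011 = 8211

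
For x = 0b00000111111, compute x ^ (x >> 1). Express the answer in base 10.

x = 111111 = 63
x>>1 = 011111
XOR  = 100000 = 32
(x ^ (x >> 1) gives the standard binary-reflected Gray code of x.)

32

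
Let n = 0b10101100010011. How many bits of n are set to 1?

n = 10101100010011
Count the 1s: 1 + 1 + 1 + 1 + 1 + 1 + 1 = 7

7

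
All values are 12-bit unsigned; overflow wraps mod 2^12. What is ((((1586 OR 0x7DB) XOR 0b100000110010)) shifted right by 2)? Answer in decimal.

1586 = 011000110010
0x7DB = 011111011011
→ OR → 011111111011 = 2043
0b100000110010 = 100000110010
→ XOR → 111111001001 = 4041
→ shifted right by 2 → 001111110010 = 1010

1010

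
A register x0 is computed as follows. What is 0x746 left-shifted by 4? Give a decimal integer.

0x746 = 000011101000110
shift left by 4 → 111010001100000 = 29792
(equivalently, 1862 × 2^4 = 1862 × 16)

29792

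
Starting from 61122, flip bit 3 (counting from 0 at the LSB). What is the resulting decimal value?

61130

x = 1110111011000010
bit 3 is currently 0; toggle it via x ^ (1 << 3) = x ^ 8
→ 1110111011001010 = 61130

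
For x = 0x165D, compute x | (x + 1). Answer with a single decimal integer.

x = 1011001011101 = 5725
x + 1 = 1011001011110
OR    = 1011001011111 = 5727
(x | (x + 1) sets the lowest cleared bit.)

5727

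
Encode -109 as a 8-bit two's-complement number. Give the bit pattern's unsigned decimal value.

109 in 8 bits: 01101101
Invert: 10010010
Add 1:  10010011 = 147
(Check: 2^8 - 109 = 256 - 109 = 147.)

147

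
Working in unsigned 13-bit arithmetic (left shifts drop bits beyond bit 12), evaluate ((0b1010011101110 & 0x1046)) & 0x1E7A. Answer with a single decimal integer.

0b1010011101110 = 1010011101110
0x1046 = 1000001000110
→ & → 1000001000110 = 4166
0x1E7A = 1111001111010
→ & → 1000001000010 = 4162

4162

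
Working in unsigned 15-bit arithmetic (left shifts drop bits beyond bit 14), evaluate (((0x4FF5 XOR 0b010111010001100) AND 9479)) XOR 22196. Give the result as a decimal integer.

30645

0x4FF5 = 100111111110101
0b010111010001100 = 010111010001100
→ XOR → 110000101111001 = 24953
9479 = 010010100000111
→ AND → 010000100000001 = 8449
22196 = 101011010110100
→ XOR → 111011110110101 = 30645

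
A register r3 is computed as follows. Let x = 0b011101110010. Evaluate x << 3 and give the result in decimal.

15248

x = 00011101110010
shift left by 3 → 11101110010000 = 15248
(equivalently, 1906 × 2^3 = 1906 × 8)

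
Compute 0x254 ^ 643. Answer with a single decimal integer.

215

0x254 = 1001010100
643 = 1010000011
XOR → 0011010111 = 215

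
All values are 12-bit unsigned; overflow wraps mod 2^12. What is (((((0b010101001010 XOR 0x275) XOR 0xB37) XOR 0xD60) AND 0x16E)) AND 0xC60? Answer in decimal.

0b010101001010 = 010101001010
0x275 = 001001110101
→ XOR → 011100111111 = 1855
0xB37 = 101100110111
→ XOR → 110000001000 = 3080
0xD60 = 110101100000
→ XOR → 000101101000 = 360
0x16E = 000101101110
→ AND → 000101101000 = 360
0xC60 = 110001100000
→ AND → 000001100000 = 96

96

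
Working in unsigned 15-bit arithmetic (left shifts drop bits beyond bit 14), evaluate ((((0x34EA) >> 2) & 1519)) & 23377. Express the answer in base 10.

256

0x34EA = 011010011101010
→ >> 2 → 000110100111010 = 3386
1519 = 000010111101111
→ & → 000010100101010 = 1322
23377 = 101101101010001
→ & → 000000100000000 = 256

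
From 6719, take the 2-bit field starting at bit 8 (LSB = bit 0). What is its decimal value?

v = 1101000111111
Shift right by 8: 11010
Mask low 2 bits: 10 = 2

2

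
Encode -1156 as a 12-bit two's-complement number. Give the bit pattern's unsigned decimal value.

1156 in 12 bits: 010010000100
Invert: 101101111011
Add 1:  101101111100 = 2940
(Check: 2^12 - 1156 = 4096 - 1156 = 2940.)

2940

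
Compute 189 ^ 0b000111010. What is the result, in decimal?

135

189 = 10111101
b = 00111010
XOR → 10000111 = 135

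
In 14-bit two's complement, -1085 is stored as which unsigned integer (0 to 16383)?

1085 in 14 bits: 00010000111101
Invert: 11101111000010
Add 1:  11101111000011 = 15299
(Check: 2^14 - 1085 = 16384 - 1085 = 15299.)

15299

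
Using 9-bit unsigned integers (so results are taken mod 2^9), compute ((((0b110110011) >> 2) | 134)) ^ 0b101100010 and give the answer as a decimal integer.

0b110110011 = 110110011
→ >> 2 → 001101100 = 108
134 = 010000110
→ | → 011101110 = 238
0b101100010 = 101100010
→ ^ → 110001100 = 396

396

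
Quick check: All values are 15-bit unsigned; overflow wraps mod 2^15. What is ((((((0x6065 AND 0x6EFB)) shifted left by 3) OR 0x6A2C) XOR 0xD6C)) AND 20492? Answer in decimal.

0x6065 = 110000001100101
0x6EFB = 110111011111011
→ AND → 110000001100001 = 24673
→ shifted left by 3 (mod 2^15) → 000001100001000 = 776
0x6A2C = 110101000101100
→ OR → 110101100101100 = 27436
0xD6C = 000110101101100
→ XOR → 110011001000000 = 26176
20492 = 101000000001100
→ AND → 100000000000000 = 16384

16384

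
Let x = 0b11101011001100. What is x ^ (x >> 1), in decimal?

10154

x = 11101011001100 = 15052
x>>1 = 01110101100110
XOR  = 10011110101010 = 10154
(x ^ (x >> 1) gives the standard binary-reflected Gray code of x.)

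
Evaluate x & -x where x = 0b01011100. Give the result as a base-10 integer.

x = 1011100 = 92
-x (two's complement) = …0100100
AND   = 0000100 = 4
(x & -x isolates the lowest set bit of x.)

4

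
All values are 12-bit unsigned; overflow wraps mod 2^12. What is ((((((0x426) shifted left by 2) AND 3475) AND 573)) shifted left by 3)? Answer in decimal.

128

0x426 = 010000100110
→ shifted left by 2 (mod 2^12) → 000010011000 = 152
3475 = 110110010011
→ AND → 000010010000 = 144
573 = 001000111101
→ AND → 000000010000 = 16
→ shifted left by 3 (mod 2^12) → 000010000000 = 128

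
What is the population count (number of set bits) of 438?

6

438 = 110110110
Count the 1s: 1 + 1 + 1 + 1 + 1 + 1 = 6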